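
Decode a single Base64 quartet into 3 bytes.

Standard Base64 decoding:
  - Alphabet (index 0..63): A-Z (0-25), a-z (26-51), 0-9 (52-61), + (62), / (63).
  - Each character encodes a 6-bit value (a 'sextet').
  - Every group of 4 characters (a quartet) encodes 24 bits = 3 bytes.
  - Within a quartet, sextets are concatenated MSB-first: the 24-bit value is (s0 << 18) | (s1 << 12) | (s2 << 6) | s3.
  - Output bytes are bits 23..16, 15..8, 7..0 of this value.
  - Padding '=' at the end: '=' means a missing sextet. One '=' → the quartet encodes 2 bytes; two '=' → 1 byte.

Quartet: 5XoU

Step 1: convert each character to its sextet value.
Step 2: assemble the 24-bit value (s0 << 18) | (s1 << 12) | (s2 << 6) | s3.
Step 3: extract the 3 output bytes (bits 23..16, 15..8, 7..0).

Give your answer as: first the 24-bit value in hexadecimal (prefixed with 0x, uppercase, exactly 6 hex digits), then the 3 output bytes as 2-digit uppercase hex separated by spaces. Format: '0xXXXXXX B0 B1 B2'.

Answer: 0xE57A14 E5 7A 14

Derivation:
Sextets: 5=57, X=23, o=40, U=20
24-bit: (57<<18) | (23<<12) | (40<<6) | 20
      = 0xE40000 | 0x017000 | 0x000A00 | 0x000014
      = 0xE57A14
Bytes: (v>>16)&0xFF=E5, (v>>8)&0xFF=7A, v&0xFF=14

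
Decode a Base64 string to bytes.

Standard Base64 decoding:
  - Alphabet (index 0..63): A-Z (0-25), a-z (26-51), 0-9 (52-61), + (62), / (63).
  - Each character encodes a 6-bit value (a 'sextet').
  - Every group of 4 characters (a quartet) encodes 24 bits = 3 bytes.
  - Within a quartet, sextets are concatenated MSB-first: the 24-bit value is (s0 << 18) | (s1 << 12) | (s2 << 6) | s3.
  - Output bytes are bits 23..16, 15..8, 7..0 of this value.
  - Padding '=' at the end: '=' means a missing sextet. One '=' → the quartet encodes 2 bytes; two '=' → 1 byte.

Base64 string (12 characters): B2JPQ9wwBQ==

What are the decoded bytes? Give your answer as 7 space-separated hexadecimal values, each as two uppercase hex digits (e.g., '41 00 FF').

After char 0 ('B'=1): chars_in_quartet=1 acc=0x1 bytes_emitted=0
After char 1 ('2'=54): chars_in_quartet=2 acc=0x76 bytes_emitted=0
After char 2 ('J'=9): chars_in_quartet=3 acc=0x1D89 bytes_emitted=0
After char 3 ('P'=15): chars_in_quartet=4 acc=0x7624F -> emit 07 62 4F, reset; bytes_emitted=3
After char 4 ('Q'=16): chars_in_quartet=1 acc=0x10 bytes_emitted=3
After char 5 ('9'=61): chars_in_quartet=2 acc=0x43D bytes_emitted=3
After char 6 ('w'=48): chars_in_quartet=3 acc=0x10F70 bytes_emitted=3
After char 7 ('w'=48): chars_in_quartet=4 acc=0x43DC30 -> emit 43 DC 30, reset; bytes_emitted=6
After char 8 ('B'=1): chars_in_quartet=1 acc=0x1 bytes_emitted=6
After char 9 ('Q'=16): chars_in_quartet=2 acc=0x50 bytes_emitted=6
Padding '==': partial quartet acc=0x50 -> emit 05; bytes_emitted=7

Answer: 07 62 4F 43 DC 30 05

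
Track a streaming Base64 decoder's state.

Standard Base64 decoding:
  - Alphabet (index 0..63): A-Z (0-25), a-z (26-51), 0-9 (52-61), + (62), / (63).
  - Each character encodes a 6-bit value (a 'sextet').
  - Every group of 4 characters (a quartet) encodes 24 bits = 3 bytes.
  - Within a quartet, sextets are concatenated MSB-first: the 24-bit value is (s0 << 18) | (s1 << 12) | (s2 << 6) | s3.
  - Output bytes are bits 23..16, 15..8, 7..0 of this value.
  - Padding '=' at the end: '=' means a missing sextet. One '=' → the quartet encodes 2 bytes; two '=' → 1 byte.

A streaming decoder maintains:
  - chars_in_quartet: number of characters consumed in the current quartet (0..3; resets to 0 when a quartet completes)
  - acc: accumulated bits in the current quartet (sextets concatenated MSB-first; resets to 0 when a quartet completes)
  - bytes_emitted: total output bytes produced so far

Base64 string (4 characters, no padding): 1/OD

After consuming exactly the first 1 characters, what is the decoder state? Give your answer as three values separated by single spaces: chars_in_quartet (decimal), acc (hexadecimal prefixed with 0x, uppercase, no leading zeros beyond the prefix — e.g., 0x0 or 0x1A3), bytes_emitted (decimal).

After char 0 ('1'=53): chars_in_quartet=1 acc=0x35 bytes_emitted=0

Answer: 1 0x35 0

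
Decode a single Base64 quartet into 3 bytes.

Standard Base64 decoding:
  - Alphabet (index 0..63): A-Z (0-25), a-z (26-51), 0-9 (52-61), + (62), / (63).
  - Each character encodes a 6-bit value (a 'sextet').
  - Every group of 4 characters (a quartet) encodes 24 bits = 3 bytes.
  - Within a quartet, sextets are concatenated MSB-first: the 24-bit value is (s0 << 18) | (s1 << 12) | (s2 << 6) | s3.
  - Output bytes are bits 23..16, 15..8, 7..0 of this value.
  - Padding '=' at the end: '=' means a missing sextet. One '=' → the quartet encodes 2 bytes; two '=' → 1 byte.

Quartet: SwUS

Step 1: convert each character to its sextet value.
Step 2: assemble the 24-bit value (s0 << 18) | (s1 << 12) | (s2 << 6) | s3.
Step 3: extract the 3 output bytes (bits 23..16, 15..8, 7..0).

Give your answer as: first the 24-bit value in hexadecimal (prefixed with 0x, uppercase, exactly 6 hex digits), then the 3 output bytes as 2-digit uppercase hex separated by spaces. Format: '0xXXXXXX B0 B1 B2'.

Answer: 0x4B0512 4B 05 12

Derivation:
Sextets: S=18, w=48, U=20, S=18
24-bit: (18<<18) | (48<<12) | (20<<6) | 18
      = 0x480000 | 0x030000 | 0x000500 | 0x000012
      = 0x4B0512
Bytes: (v>>16)&0xFF=4B, (v>>8)&0xFF=05, v&0xFF=12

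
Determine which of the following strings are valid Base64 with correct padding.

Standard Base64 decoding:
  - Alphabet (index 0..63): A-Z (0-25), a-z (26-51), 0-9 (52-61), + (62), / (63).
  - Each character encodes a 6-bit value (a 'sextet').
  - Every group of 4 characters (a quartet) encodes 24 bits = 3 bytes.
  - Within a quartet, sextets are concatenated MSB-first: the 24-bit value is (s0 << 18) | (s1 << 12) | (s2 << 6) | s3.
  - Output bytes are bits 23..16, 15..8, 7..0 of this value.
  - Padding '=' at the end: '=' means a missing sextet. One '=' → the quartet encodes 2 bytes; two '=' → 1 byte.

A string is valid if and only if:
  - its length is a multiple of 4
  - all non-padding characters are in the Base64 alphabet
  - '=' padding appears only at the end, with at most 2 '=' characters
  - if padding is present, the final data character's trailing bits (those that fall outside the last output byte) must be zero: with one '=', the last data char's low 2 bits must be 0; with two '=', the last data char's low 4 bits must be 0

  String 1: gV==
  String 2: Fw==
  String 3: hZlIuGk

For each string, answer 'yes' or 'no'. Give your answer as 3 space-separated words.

String 1: 'gV==' → invalid (bad trailing bits)
String 2: 'Fw==' → valid
String 3: 'hZlIuGk' → invalid (len=7 not mult of 4)

Answer: no yes no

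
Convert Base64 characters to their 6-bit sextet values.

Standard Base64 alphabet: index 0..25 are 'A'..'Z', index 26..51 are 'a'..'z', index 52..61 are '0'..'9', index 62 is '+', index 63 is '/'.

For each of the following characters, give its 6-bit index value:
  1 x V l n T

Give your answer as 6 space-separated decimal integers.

'1': 0..9 range, 52 + ord('1') − ord('0') = 53
'x': a..z range, 26 + ord('x') − ord('a') = 49
'V': A..Z range, ord('V') − ord('A') = 21
'l': a..z range, 26 + ord('l') − ord('a') = 37
'n': a..z range, 26 + ord('n') − ord('a') = 39
'T': A..Z range, ord('T') − ord('A') = 19

Answer: 53 49 21 37 39 19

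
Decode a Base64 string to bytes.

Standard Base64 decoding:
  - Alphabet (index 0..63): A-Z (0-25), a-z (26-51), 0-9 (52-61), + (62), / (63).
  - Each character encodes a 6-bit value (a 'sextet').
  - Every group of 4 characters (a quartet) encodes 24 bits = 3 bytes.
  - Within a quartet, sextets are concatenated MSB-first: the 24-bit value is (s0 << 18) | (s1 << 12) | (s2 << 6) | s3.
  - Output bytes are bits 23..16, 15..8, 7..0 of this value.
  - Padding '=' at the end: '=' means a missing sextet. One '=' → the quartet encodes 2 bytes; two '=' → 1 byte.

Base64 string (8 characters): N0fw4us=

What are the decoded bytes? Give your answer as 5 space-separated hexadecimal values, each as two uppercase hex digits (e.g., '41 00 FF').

Answer: 37 47 F0 E2 EB

Derivation:
After char 0 ('N'=13): chars_in_quartet=1 acc=0xD bytes_emitted=0
After char 1 ('0'=52): chars_in_quartet=2 acc=0x374 bytes_emitted=0
After char 2 ('f'=31): chars_in_quartet=3 acc=0xDD1F bytes_emitted=0
After char 3 ('w'=48): chars_in_quartet=4 acc=0x3747F0 -> emit 37 47 F0, reset; bytes_emitted=3
After char 4 ('4'=56): chars_in_quartet=1 acc=0x38 bytes_emitted=3
After char 5 ('u'=46): chars_in_quartet=2 acc=0xE2E bytes_emitted=3
After char 6 ('s'=44): chars_in_quartet=3 acc=0x38BAC bytes_emitted=3
Padding '=': partial quartet acc=0x38BAC -> emit E2 EB; bytes_emitted=5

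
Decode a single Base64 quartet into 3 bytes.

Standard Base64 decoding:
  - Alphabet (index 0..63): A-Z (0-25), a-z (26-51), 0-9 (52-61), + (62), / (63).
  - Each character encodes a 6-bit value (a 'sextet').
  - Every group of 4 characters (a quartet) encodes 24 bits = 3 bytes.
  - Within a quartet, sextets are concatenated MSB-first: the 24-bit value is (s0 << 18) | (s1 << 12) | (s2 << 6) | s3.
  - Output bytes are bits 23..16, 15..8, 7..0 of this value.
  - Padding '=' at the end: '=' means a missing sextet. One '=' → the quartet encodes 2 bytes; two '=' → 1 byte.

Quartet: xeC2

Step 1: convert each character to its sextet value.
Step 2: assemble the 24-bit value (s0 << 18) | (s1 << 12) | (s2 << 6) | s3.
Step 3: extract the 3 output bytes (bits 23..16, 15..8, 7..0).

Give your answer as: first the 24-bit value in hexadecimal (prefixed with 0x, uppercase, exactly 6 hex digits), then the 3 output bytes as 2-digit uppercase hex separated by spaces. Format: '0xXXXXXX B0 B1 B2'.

Answer: 0xC5E0B6 C5 E0 B6

Derivation:
Sextets: x=49, e=30, C=2, 2=54
24-bit: (49<<18) | (30<<12) | (2<<6) | 54
      = 0xC40000 | 0x01E000 | 0x000080 | 0x000036
      = 0xC5E0B6
Bytes: (v>>16)&0xFF=C5, (v>>8)&0xFF=E0, v&0xFF=B6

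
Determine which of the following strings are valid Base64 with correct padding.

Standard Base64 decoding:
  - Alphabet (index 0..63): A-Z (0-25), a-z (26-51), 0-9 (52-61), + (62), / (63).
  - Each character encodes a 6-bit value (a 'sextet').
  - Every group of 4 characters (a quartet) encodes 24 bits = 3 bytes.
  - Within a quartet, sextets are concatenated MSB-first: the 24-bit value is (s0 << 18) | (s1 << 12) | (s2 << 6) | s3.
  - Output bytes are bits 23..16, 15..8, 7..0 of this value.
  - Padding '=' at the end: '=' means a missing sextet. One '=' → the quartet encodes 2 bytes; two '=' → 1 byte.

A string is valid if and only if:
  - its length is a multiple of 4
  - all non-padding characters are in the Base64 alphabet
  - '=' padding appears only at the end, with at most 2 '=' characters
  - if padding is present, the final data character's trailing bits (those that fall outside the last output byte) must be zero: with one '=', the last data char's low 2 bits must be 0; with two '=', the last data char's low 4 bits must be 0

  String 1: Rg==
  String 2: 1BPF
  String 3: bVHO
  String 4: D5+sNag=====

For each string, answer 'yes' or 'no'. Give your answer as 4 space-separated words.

String 1: 'Rg==' → valid
String 2: '1BPF' → valid
String 3: 'bVHO' → valid
String 4: 'D5+sNag=====' → invalid (5 pad chars (max 2))

Answer: yes yes yes no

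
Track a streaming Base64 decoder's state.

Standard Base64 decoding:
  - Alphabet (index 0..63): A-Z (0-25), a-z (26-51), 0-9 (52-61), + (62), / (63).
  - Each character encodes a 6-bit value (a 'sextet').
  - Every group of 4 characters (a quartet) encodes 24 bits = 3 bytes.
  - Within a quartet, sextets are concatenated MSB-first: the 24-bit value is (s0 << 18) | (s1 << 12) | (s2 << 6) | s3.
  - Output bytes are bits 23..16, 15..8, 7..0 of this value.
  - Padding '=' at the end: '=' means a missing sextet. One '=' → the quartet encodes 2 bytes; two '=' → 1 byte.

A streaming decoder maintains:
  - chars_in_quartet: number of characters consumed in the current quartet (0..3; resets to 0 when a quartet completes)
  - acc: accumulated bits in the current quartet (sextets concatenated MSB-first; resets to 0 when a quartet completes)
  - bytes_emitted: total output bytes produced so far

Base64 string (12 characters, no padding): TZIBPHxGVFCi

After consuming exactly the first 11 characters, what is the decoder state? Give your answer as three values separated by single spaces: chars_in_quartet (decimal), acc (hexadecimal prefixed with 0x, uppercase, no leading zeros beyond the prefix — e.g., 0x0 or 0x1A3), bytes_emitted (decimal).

Answer: 3 0x15142 6

Derivation:
After char 0 ('T'=19): chars_in_quartet=1 acc=0x13 bytes_emitted=0
After char 1 ('Z'=25): chars_in_quartet=2 acc=0x4D9 bytes_emitted=0
After char 2 ('I'=8): chars_in_quartet=3 acc=0x13648 bytes_emitted=0
After char 3 ('B'=1): chars_in_quartet=4 acc=0x4D9201 -> emit 4D 92 01, reset; bytes_emitted=3
After char 4 ('P'=15): chars_in_quartet=1 acc=0xF bytes_emitted=3
After char 5 ('H'=7): chars_in_quartet=2 acc=0x3C7 bytes_emitted=3
After char 6 ('x'=49): chars_in_quartet=3 acc=0xF1F1 bytes_emitted=3
After char 7 ('G'=6): chars_in_quartet=4 acc=0x3C7C46 -> emit 3C 7C 46, reset; bytes_emitted=6
After char 8 ('V'=21): chars_in_quartet=1 acc=0x15 bytes_emitted=6
After char 9 ('F'=5): chars_in_quartet=2 acc=0x545 bytes_emitted=6
After char 10 ('C'=2): chars_in_quartet=3 acc=0x15142 bytes_emitted=6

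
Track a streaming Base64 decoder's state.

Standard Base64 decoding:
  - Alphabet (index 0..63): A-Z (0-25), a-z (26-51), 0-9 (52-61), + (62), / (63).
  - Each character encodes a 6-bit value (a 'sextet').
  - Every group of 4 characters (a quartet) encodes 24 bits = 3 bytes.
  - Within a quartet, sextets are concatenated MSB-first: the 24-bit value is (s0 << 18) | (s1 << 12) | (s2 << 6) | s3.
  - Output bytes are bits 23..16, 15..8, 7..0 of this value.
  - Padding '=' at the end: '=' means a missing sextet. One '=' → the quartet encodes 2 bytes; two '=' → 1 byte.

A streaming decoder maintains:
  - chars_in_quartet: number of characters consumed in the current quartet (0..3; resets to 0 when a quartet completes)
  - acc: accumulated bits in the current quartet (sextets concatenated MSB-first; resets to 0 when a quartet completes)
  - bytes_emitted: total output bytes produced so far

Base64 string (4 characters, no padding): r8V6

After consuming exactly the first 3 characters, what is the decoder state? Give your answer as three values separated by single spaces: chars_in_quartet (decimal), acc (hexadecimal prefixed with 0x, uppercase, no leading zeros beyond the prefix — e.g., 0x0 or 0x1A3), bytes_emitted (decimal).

Answer: 3 0x2BF15 0

Derivation:
After char 0 ('r'=43): chars_in_quartet=1 acc=0x2B bytes_emitted=0
After char 1 ('8'=60): chars_in_quartet=2 acc=0xAFC bytes_emitted=0
After char 2 ('V'=21): chars_in_quartet=3 acc=0x2BF15 bytes_emitted=0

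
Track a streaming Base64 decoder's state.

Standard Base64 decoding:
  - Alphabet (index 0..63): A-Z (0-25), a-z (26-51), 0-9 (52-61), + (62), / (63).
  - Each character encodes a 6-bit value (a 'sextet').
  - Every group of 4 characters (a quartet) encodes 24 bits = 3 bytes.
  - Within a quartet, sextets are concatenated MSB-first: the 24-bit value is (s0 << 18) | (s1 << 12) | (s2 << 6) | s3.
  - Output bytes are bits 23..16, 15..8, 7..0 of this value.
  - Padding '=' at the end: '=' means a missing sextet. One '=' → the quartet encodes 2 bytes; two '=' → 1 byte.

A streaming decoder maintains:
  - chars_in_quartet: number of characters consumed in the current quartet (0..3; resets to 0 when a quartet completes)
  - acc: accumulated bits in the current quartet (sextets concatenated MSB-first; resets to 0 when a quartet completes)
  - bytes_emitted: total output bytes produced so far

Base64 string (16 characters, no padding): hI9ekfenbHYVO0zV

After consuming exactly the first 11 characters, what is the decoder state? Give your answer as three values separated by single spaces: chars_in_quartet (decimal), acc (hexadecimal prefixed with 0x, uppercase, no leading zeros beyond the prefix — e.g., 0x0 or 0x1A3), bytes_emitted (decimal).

After char 0 ('h'=33): chars_in_quartet=1 acc=0x21 bytes_emitted=0
After char 1 ('I'=8): chars_in_quartet=2 acc=0x848 bytes_emitted=0
After char 2 ('9'=61): chars_in_quartet=3 acc=0x2123D bytes_emitted=0
After char 3 ('e'=30): chars_in_quartet=4 acc=0x848F5E -> emit 84 8F 5E, reset; bytes_emitted=3
After char 4 ('k'=36): chars_in_quartet=1 acc=0x24 bytes_emitted=3
After char 5 ('f'=31): chars_in_quartet=2 acc=0x91F bytes_emitted=3
After char 6 ('e'=30): chars_in_quartet=3 acc=0x247DE bytes_emitted=3
After char 7 ('n'=39): chars_in_quartet=4 acc=0x91F7A7 -> emit 91 F7 A7, reset; bytes_emitted=6
After char 8 ('b'=27): chars_in_quartet=1 acc=0x1B bytes_emitted=6
After char 9 ('H'=7): chars_in_quartet=2 acc=0x6C7 bytes_emitted=6
After char 10 ('Y'=24): chars_in_quartet=3 acc=0x1B1D8 bytes_emitted=6

Answer: 3 0x1B1D8 6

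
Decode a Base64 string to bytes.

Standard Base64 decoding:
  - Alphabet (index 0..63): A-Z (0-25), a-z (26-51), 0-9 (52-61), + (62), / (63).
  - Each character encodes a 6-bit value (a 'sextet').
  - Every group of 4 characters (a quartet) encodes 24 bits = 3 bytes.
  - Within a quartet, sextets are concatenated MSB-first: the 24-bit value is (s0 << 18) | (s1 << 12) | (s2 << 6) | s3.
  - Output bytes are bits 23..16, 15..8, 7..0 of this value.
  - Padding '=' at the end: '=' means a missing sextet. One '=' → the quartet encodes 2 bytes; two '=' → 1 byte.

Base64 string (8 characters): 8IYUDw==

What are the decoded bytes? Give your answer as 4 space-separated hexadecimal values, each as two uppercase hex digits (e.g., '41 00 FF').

After char 0 ('8'=60): chars_in_quartet=1 acc=0x3C bytes_emitted=0
After char 1 ('I'=8): chars_in_quartet=2 acc=0xF08 bytes_emitted=0
After char 2 ('Y'=24): chars_in_quartet=3 acc=0x3C218 bytes_emitted=0
After char 3 ('U'=20): chars_in_quartet=4 acc=0xF08614 -> emit F0 86 14, reset; bytes_emitted=3
After char 4 ('D'=3): chars_in_quartet=1 acc=0x3 bytes_emitted=3
After char 5 ('w'=48): chars_in_quartet=2 acc=0xF0 bytes_emitted=3
Padding '==': partial quartet acc=0xF0 -> emit 0F; bytes_emitted=4

Answer: F0 86 14 0F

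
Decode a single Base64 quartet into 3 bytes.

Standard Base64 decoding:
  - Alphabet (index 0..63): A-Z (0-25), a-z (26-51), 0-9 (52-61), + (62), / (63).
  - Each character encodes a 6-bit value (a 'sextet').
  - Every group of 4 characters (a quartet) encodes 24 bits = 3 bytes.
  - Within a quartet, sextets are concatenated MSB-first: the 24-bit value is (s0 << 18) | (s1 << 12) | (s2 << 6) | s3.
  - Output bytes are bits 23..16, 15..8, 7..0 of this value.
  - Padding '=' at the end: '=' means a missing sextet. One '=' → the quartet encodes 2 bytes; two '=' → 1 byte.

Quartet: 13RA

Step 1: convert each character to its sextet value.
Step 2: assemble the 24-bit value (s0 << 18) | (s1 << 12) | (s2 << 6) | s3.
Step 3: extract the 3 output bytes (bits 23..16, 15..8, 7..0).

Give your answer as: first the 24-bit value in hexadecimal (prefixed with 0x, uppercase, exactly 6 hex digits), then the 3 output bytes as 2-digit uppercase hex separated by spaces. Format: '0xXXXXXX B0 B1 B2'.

Sextets: 1=53, 3=55, R=17, A=0
24-bit: (53<<18) | (55<<12) | (17<<6) | 0
      = 0xD40000 | 0x037000 | 0x000440 | 0x000000
      = 0xD77440
Bytes: (v>>16)&0xFF=D7, (v>>8)&0xFF=74, v&0xFF=40

Answer: 0xD77440 D7 74 40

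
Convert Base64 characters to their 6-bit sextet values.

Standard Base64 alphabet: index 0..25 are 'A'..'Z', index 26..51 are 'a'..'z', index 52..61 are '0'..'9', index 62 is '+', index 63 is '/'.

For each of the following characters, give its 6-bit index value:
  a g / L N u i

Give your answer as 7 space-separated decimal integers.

'a': a..z range, 26 + ord('a') − ord('a') = 26
'g': a..z range, 26 + ord('g') − ord('a') = 32
'/': index 63
'L': A..Z range, ord('L') − ord('A') = 11
'N': A..Z range, ord('N') − ord('A') = 13
'u': a..z range, 26 + ord('u') − ord('a') = 46
'i': a..z range, 26 + ord('i') − ord('a') = 34

Answer: 26 32 63 11 13 46 34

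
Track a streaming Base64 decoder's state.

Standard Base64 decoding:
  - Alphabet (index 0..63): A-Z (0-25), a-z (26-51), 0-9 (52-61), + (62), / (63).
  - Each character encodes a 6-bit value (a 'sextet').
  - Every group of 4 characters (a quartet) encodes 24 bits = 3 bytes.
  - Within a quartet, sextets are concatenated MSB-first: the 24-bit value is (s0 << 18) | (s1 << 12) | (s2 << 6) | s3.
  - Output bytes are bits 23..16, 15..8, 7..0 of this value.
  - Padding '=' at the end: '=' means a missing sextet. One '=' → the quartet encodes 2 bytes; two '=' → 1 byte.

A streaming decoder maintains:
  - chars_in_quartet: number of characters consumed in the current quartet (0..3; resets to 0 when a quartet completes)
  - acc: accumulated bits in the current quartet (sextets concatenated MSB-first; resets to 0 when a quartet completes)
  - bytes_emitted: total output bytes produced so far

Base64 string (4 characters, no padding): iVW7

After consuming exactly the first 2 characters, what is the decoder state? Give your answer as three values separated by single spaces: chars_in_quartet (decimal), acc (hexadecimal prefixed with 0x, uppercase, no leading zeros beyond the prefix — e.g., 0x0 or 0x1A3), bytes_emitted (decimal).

After char 0 ('i'=34): chars_in_quartet=1 acc=0x22 bytes_emitted=0
After char 1 ('V'=21): chars_in_quartet=2 acc=0x895 bytes_emitted=0

Answer: 2 0x895 0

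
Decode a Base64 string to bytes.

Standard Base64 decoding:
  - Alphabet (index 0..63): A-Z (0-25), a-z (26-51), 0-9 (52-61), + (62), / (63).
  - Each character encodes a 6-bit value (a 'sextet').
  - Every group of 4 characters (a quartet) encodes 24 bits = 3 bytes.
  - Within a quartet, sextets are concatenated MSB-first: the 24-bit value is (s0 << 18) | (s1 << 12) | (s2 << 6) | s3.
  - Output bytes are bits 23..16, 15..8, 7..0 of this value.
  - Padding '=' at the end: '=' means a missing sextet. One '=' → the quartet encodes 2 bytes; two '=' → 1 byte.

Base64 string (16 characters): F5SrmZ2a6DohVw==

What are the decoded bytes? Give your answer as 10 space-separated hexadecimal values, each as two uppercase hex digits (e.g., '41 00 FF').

After char 0 ('F'=5): chars_in_quartet=1 acc=0x5 bytes_emitted=0
After char 1 ('5'=57): chars_in_quartet=2 acc=0x179 bytes_emitted=0
After char 2 ('S'=18): chars_in_quartet=3 acc=0x5E52 bytes_emitted=0
After char 3 ('r'=43): chars_in_quartet=4 acc=0x1794AB -> emit 17 94 AB, reset; bytes_emitted=3
After char 4 ('m'=38): chars_in_quartet=1 acc=0x26 bytes_emitted=3
After char 5 ('Z'=25): chars_in_quartet=2 acc=0x999 bytes_emitted=3
After char 6 ('2'=54): chars_in_quartet=3 acc=0x26676 bytes_emitted=3
After char 7 ('a'=26): chars_in_quartet=4 acc=0x999D9A -> emit 99 9D 9A, reset; bytes_emitted=6
After char 8 ('6'=58): chars_in_quartet=1 acc=0x3A bytes_emitted=6
After char 9 ('D'=3): chars_in_quartet=2 acc=0xE83 bytes_emitted=6
After char 10 ('o'=40): chars_in_quartet=3 acc=0x3A0E8 bytes_emitted=6
After char 11 ('h'=33): chars_in_quartet=4 acc=0xE83A21 -> emit E8 3A 21, reset; bytes_emitted=9
After char 12 ('V'=21): chars_in_quartet=1 acc=0x15 bytes_emitted=9
After char 13 ('w'=48): chars_in_quartet=2 acc=0x570 bytes_emitted=9
Padding '==': partial quartet acc=0x570 -> emit 57; bytes_emitted=10

Answer: 17 94 AB 99 9D 9A E8 3A 21 57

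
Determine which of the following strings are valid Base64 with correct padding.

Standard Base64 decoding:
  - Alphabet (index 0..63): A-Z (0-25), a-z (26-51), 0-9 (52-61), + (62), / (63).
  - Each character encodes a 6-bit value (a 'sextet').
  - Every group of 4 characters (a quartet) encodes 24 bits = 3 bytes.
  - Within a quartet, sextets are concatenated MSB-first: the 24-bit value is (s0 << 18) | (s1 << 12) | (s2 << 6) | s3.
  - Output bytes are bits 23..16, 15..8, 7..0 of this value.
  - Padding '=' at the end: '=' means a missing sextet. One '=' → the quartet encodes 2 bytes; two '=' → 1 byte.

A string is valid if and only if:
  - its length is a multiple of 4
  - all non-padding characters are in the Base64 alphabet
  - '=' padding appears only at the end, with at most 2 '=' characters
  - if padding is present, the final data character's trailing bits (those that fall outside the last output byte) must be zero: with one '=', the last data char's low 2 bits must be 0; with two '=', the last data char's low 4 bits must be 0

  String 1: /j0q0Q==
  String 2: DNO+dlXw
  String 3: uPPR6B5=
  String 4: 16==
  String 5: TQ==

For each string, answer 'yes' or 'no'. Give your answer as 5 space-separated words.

String 1: '/j0q0Q==' → valid
String 2: 'DNO+dlXw' → valid
String 3: 'uPPR6B5=' → invalid (bad trailing bits)
String 4: '16==' → invalid (bad trailing bits)
String 5: 'TQ==' → valid

Answer: yes yes no no yes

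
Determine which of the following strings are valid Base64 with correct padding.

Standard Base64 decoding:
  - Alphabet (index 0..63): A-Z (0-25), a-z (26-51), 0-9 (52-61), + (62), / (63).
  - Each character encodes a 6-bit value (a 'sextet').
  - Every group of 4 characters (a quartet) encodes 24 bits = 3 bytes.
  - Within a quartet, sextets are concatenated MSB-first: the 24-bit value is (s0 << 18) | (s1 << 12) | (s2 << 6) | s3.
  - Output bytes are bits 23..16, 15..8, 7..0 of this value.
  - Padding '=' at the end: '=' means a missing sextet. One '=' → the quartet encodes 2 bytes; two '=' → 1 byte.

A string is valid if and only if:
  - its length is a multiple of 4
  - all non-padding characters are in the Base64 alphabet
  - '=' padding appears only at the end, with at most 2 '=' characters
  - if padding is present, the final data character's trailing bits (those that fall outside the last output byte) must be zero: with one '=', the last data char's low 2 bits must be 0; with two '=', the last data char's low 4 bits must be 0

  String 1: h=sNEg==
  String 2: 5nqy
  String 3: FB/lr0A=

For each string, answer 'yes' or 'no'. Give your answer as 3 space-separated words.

Answer: no yes yes

Derivation:
String 1: 'h=sNEg==' → invalid (bad char(s): ['=']; '=' in middle)
String 2: '5nqy' → valid
String 3: 'FB/lr0A=' → valid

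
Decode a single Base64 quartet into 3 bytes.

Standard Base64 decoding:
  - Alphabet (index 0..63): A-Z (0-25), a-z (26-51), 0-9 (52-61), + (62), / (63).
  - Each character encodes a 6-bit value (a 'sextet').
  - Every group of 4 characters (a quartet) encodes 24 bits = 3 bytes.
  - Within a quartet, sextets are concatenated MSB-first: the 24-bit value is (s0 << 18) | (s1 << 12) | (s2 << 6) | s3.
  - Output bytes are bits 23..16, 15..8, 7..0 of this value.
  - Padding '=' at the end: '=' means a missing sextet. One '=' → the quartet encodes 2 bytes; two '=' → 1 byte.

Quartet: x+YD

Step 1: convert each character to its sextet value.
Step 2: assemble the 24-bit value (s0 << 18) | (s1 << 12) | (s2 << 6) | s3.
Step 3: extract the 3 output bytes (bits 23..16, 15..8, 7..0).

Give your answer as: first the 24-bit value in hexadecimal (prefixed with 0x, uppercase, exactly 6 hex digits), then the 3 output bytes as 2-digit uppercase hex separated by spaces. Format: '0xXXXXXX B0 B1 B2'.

Sextets: x=49, +=62, Y=24, D=3
24-bit: (49<<18) | (62<<12) | (24<<6) | 3
      = 0xC40000 | 0x03E000 | 0x000600 | 0x000003
      = 0xC7E603
Bytes: (v>>16)&0xFF=C7, (v>>8)&0xFF=E6, v&0xFF=03

Answer: 0xC7E603 C7 E6 03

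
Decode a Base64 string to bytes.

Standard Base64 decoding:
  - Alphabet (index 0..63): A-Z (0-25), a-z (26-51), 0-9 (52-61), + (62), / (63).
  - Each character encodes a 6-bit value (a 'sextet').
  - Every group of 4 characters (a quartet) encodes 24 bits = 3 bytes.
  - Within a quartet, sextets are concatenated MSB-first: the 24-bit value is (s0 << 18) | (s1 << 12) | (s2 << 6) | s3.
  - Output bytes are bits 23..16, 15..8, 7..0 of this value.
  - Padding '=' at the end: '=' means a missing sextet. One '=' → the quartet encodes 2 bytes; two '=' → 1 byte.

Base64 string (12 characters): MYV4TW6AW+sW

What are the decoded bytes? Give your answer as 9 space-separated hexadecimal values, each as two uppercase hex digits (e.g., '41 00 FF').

Answer: 31 85 78 4D 6E 80 5B EB 16

Derivation:
After char 0 ('M'=12): chars_in_quartet=1 acc=0xC bytes_emitted=0
After char 1 ('Y'=24): chars_in_quartet=2 acc=0x318 bytes_emitted=0
After char 2 ('V'=21): chars_in_quartet=3 acc=0xC615 bytes_emitted=0
After char 3 ('4'=56): chars_in_quartet=4 acc=0x318578 -> emit 31 85 78, reset; bytes_emitted=3
After char 4 ('T'=19): chars_in_quartet=1 acc=0x13 bytes_emitted=3
After char 5 ('W'=22): chars_in_quartet=2 acc=0x4D6 bytes_emitted=3
After char 6 ('6'=58): chars_in_quartet=3 acc=0x135BA bytes_emitted=3
After char 7 ('A'=0): chars_in_quartet=4 acc=0x4D6E80 -> emit 4D 6E 80, reset; bytes_emitted=6
After char 8 ('W'=22): chars_in_quartet=1 acc=0x16 bytes_emitted=6
After char 9 ('+'=62): chars_in_quartet=2 acc=0x5BE bytes_emitted=6
After char 10 ('s'=44): chars_in_quartet=3 acc=0x16FAC bytes_emitted=6
After char 11 ('W'=22): chars_in_quartet=4 acc=0x5BEB16 -> emit 5B EB 16, reset; bytes_emitted=9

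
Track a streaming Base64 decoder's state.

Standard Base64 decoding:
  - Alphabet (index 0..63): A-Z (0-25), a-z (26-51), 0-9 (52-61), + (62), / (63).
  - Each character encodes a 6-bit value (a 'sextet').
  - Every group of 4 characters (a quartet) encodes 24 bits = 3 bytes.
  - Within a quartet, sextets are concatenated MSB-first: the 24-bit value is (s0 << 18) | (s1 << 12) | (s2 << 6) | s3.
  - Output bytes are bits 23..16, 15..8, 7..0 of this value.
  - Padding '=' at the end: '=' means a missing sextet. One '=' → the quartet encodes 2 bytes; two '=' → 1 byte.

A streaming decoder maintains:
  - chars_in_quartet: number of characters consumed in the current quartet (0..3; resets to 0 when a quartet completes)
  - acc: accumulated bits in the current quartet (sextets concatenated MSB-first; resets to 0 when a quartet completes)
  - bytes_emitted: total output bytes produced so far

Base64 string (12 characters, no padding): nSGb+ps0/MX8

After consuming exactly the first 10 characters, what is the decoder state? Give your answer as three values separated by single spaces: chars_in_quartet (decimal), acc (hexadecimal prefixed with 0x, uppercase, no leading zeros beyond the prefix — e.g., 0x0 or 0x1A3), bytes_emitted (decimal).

Answer: 2 0xFCC 6

Derivation:
After char 0 ('n'=39): chars_in_quartet=1 acc=0x27 bytes_emitted=0
After char 1 ('S'=18): chars_in_quartet=2 acc=0x9D2 bytes_emitted=0
After char 2 ('G'=6): chars_in_quartet=3 acc=0x27486 bytes_emitted=0
After char 3 ('b'=27): chars_in_quartet=4 acc=0x9D219B -> emit 9D 21 9B, reset; bytes_emitted=3
After char 4 ('+'=62): chars_in_quartet=1 acc=0x3E bytes_emitted=3
After char 5 ('p'=41): chars_in_quartet=2 acc=0xFA9 bytes_emitted=3
After char 6 ('s'=44): chars_in_quartet=3 acc=0x3EA6C bytes_emitted=3
After char 7 ('0'=52): chars_in_quartet=4 acc=0xFA9B34 -> emit FA 9B 34, reset; bytes_emitted=6
After char 8 ('/'=63): chars_in_quartet=1 acc=0x3F bytes_emitted=6
After char 9 ('M'=12): chars_in_quartet=2 acc=0xFCC bytes_emitted=6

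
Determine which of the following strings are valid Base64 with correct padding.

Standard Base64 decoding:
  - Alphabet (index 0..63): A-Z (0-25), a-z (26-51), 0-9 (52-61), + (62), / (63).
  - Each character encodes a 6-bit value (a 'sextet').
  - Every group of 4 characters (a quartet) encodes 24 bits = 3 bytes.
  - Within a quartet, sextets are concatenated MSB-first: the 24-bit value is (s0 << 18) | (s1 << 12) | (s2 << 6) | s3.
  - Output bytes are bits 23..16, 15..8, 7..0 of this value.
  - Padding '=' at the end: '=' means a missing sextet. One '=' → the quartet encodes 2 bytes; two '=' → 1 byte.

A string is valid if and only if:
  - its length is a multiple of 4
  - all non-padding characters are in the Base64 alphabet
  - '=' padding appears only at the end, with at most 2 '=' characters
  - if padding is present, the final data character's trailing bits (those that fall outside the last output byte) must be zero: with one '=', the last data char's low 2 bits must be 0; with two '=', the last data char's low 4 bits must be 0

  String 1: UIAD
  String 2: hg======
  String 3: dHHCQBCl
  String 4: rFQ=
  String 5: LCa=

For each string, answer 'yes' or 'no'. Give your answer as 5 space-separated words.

String 1: 'UIAD' → valid
String 2: 'hg======' → invalid (6 pad chars (max 2))
String 3: 'dHHCQBCl' → valid
String 4: 'rFQ=' → valid
String 5: 'LCa=' → invalid (bad trailing bits)

Answer: yes no yes yes no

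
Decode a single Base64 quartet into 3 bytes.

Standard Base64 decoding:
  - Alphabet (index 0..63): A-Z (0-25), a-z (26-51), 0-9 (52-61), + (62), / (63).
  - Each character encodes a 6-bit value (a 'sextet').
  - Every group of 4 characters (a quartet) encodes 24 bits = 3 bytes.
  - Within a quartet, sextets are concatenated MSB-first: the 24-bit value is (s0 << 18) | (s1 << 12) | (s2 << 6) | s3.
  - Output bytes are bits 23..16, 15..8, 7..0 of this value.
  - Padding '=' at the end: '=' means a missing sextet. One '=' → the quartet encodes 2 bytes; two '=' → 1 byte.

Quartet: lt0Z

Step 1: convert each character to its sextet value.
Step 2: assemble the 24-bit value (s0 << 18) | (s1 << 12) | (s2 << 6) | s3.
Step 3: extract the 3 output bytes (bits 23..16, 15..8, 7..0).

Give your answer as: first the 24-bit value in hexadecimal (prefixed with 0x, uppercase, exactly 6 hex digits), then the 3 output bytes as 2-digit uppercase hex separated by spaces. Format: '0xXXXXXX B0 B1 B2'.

Sextets: l=37, t=45, 0=52, Z=25
24-bit: (37<<18) | (45<<12) | (52<<6) | 25
      = 0x940000 | 0x02D000 | 0x000D00 | 0x000019
      = 0x96DD19
Bytes: (v>>16)&0xFF=96, (v>>8)&0xFF=DD, v&0xFF=19

Answer: 0x96DD19 96 DD 19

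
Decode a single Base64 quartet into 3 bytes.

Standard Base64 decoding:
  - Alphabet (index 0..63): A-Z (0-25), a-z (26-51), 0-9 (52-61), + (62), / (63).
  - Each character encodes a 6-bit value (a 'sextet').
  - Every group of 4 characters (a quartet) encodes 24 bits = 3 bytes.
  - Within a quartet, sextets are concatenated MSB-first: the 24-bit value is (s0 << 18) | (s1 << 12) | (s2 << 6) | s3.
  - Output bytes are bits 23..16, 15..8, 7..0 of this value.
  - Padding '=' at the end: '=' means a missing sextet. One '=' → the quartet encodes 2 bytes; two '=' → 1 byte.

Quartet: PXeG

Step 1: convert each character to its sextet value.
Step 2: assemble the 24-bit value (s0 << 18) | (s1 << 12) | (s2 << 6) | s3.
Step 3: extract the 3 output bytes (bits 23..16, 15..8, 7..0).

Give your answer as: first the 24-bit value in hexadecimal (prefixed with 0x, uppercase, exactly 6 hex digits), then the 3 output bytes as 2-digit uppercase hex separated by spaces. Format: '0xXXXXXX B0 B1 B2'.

Sextets: P=15, X=23, e=30, G=6
24-bit: (15<<18) | (23<<12) | (30<<6) | 6
      = 0x3C0000 | 0x017000 | 0x000780 | 0x000006
      = 0x3D7786
Bytes: (v>>16)&0xFF=3D, (v>>8)&0xFF=77, v&0xFF=86

Answer: 0x3D7786 3D 77 86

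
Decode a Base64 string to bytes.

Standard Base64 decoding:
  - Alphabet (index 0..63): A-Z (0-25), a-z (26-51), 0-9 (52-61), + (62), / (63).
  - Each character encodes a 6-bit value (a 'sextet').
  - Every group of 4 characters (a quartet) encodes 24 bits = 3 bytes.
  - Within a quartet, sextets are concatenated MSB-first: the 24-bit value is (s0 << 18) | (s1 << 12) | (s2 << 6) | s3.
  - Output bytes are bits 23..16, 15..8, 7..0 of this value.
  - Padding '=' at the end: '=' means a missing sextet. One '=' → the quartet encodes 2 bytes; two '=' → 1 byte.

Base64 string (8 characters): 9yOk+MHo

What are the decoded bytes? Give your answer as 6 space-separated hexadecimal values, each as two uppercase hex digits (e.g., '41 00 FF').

Answer: F7 23 A4 F8 C1 E8

Derivation:
After char 0 ('9'=61): chars_in_quartet=1 acc=0x3D bytes_emitted=0
After char 1 ('y'=50): chars_in_quartet=2 acc=0xF72 bytes_emitted=0
After char 2 ('O'=14): chars_in_quartet=3 acc=0x3DC8E bytes_emitted=0
After char 3 ('k'=36): chars_in_quartet=4 acc=0xF723A4 -> emit F7 23 A4, reset; bytes_emitted=3
After char 4 ('+'=62): chars_in_quartet=1 acc=0x3E bytes_emitted=3
After char 5 ('M'=12): chars_in_quartet=2 acc=0xF8C bytes_emitted=3
After char 6 ('H'=7): chars_in_quartet=3 acc=0x3E307 bytes_emitted=3
After char 7 ('o'=40): chars_in_quartet=4 acc=0xF8C1E8 -> emit F8 C1 E8, reset; bytes_emitted=6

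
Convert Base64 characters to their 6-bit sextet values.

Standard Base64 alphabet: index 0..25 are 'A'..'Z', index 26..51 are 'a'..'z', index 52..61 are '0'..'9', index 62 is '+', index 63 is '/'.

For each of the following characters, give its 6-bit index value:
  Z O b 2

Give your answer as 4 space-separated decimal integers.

Answer: 25 14 27 54

Derivation:
'Z': A..Z range, ord('Z') − ord('A') = 25
'O': A..Z range, ord('O') − ord('A') = 14
'b': a..z range, 26 + ord('b') − ord('a') = 27
'2': 0..9 range, 52 + ord('2') − ord('0') = 54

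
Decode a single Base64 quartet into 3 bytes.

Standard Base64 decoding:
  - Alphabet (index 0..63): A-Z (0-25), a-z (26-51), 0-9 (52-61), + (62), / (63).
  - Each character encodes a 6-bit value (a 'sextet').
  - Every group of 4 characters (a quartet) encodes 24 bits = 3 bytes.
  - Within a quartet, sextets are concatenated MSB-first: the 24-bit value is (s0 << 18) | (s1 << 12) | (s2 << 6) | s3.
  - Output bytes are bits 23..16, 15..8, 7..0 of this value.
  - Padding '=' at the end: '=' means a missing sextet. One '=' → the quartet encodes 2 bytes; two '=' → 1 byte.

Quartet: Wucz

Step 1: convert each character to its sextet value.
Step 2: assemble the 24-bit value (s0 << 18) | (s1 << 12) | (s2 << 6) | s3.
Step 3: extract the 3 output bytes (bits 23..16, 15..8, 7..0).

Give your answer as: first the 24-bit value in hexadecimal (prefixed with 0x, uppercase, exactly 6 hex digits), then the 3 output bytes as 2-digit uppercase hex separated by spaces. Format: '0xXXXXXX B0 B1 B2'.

Sextets: W=22, u=46, c=28, z=51
24-bit: (22<<18) | (46<<12) | (28<<6) | 51
      = 0x580000 | 0x02E000 | 0x000700 | 0x000033
      = 0x5AE733
Bytes: (v>>16)&0xFF=5A, (v>>8)&0xFF=E7, v&0xFF=33

Answer: 0x5AE733 5A E7 33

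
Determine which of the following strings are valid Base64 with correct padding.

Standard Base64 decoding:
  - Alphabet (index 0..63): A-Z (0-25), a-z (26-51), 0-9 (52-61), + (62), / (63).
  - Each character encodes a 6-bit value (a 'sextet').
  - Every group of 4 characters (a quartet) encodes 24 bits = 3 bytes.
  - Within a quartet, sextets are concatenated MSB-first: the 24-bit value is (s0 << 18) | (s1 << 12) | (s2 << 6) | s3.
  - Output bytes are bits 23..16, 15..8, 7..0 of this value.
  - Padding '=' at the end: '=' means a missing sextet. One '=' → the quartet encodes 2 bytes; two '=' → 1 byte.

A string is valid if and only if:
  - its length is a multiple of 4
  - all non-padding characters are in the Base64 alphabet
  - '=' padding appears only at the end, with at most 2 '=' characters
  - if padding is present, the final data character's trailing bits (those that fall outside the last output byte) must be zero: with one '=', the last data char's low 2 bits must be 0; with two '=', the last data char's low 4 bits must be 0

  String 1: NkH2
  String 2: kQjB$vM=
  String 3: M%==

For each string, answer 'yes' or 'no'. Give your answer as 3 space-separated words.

String 1: 'NkH2' → valid
String 2: 'kQjB$vM=' → invalid (bad char(s): ['$'])
String 3: 'M%==' → invalid (bad char(s): ['%'])

Answer: yes no no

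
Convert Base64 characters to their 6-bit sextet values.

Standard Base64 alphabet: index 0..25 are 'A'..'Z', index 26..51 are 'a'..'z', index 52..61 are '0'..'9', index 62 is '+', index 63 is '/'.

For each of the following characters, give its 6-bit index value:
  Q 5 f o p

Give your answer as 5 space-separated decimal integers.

Answer: 16 57 31 40 41

Derivation:
'Q': A..Z range, ord('Q') − ord('A') = 16
'5': 0..9 range, 52 + ord('5') − ord('0') = 57
'f': a..z range, 26 + ord('f') − ord('a') = 31
'o': a..z range, 26 + ord('o') − ord('a') = 40
'p': a..z range, 26 + ord('p') − ord('a') = 41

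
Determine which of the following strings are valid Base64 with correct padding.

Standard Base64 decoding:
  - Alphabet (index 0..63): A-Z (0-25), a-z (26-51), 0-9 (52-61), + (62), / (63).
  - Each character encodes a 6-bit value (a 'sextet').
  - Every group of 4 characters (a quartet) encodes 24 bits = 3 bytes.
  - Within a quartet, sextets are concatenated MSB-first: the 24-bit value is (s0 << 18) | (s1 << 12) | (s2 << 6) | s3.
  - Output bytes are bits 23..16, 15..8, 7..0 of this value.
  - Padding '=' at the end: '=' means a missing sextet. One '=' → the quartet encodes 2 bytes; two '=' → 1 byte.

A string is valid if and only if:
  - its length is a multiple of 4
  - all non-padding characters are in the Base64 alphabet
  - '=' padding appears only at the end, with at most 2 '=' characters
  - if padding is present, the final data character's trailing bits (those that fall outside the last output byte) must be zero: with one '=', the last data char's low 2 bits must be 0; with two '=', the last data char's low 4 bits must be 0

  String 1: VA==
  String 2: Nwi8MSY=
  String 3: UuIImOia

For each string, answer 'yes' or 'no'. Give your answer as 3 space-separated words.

String 1: 'VA==' → valid
String 2: 'Nwi8MSY=' → valid
String 3: 'UuIImOia' → valid

Answer: yes yes yes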